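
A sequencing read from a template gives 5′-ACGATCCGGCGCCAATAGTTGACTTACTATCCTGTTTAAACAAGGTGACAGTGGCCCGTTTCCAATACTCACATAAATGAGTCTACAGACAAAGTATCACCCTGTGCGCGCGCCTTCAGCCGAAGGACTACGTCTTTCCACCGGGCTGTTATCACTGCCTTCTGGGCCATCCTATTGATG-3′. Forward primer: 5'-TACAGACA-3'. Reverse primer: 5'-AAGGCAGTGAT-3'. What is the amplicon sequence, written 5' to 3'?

The forward primer matches the template at positions 84–91.
Reverse complement of the reverse primer: ATCACTGCCTT. This occurs on the top strand at positions 151–161.
The product is the template from position 84 through 161 (78 bp).

5'-TACAGACAAAGTATCACCCTGTGCGCGCGCCTTCAGCCGAAGGACTACGTCTTTCCACCGGGCTGTTATCACTGCCTT-3'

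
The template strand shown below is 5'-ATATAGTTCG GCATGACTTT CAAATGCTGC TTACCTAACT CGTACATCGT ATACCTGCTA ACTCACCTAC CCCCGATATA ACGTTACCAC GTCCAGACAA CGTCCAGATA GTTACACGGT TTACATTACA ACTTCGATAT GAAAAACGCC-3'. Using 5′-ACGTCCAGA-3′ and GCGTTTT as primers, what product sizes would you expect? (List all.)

The forward primer ACGTCCAGA matches the top strand at positions 89–97, 100–108.
The reverse primer's reverse complement is AAAACGC, matching at positions 143–149.
Each forward site pairs with the reverse site to give a product ending at position 149: sizes 61, 50 bp.

61 bp, 50 bp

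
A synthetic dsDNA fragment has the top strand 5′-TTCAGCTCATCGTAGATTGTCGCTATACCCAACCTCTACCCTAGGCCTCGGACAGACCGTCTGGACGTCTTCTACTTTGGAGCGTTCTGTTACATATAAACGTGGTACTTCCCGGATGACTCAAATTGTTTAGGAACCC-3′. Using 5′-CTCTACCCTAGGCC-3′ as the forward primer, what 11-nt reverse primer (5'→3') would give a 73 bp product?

The forward primer binds at positions 34–47, so a 73 bp product ends at position 34 + 73 − 1 = 106.
The reverse primer anneals to the top strand over positions 96–106, i.e. to ATAAACGTGGT.
Its sequence written 5'→3' is the reverse complement: ACCACGTTTAT.

5'-ACCACGTTTAT-3'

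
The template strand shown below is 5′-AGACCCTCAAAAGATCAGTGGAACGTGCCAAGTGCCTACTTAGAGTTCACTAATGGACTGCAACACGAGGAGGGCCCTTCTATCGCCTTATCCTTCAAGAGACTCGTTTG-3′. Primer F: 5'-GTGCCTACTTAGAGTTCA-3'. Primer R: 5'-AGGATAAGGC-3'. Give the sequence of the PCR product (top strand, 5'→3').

5'-GTGCCTACTTAGAGTTCACTAATGGACTGCAACACGAGGAGGGCCCTTCTATCGCCTTATCCT-3'

Scanning the template, GTGCCTACTTAGAGTTCA occurs at positions 32–49; this primer anneals to the bottom strand there with its 3' end pointing downstream.
Taking the reverse complement of AGGATAAGGC gives GCCTTATCCT, found at positions 85–94 on the template; the primer anneals here to the top strand with its 3' end pointing upstream.
The product is the template from position 32 through 94 (63 bp).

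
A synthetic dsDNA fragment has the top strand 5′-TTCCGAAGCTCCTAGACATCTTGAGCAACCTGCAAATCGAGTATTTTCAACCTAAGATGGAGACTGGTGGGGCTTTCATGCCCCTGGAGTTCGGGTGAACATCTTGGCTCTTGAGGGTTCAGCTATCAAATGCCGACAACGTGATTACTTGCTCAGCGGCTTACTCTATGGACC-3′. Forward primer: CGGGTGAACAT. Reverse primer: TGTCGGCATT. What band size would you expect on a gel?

47 bp

The forward primer matches the template at positions 92–102.
Taking the reverse complement of TGTCGGCATT gives AATGCCGACA, found at positions 129–138 on the template; the primer anneals here to the top strand with its 3' end pointing upstream.
Amplicon spans positions 92–138: 47 bp.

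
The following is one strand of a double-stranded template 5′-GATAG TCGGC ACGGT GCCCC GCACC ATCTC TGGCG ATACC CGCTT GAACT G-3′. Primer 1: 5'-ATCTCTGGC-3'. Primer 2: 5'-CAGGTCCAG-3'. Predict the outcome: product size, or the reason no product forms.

No product — primer 2 has no binding site in the template.

Primer 2 (CAGGTCCAG) does not match the top strand, and its reverse complement CTGGACCTG does not match either.
With no annealing site for primer 2, no amplification occurs.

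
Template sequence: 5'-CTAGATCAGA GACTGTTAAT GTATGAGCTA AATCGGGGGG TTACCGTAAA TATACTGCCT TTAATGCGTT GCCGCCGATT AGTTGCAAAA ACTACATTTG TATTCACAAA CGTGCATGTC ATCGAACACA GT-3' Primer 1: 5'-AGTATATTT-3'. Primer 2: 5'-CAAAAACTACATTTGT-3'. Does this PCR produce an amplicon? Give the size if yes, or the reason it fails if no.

Primer 1 (AGTATATTT) has reverse complement AAATATACT, which matches the top strand at positions 48–56; primer 1 anneals to the top strand there with its 3' end pointing upstream toward position 48.
Primer 2 (CAAAAACTACATTTGT) matches the top strand directly at positions 86–101; it anneals to the bottom strand with its 3' end pointing downstream toward position 101.
The 3' ends diverge (primer 1 extends toward position 1, primer 2 toward position 132), so the primers never converge on a shared product.

No product — the primers' 3' ends point away from each other.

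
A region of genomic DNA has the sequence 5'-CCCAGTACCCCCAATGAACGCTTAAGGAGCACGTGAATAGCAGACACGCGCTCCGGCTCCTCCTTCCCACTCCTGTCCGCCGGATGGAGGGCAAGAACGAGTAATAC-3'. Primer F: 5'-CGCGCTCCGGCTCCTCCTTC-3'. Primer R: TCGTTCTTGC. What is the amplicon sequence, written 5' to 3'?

The forward primer matches the template at positions 47–66.
The reverse primer's reverse complement is GCAAGAACGA, which matches the template at positions 91–100.
The product is the template from position 47 through 100 (54 bp).

5'-CGCGCTCCGGCTCCTCCTTCCCACTCCTGTCCGCCGGATGGAGGGCAAGAACGA-3'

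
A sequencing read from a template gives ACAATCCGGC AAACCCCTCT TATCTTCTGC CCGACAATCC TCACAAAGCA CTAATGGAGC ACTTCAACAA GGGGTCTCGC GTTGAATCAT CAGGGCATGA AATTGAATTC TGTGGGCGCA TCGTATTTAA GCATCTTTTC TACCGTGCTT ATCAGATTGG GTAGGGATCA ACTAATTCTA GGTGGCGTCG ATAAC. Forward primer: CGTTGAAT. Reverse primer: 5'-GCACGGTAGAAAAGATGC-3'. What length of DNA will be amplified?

Forward primer CGTTGAAT is found on the top strand at positions 80–87.
Taking the reverse complement of GCACGGTAGAAAAGATGC gives GCATCTTTTCTACCGTGC, found at positions 131–148 on the template; the primer anneals here to the top strand with its 3' end pointing upstream.
Product length = (reverse-primer end) − (forward-primer start) + 1 = 148 − 80 + 1 = 69 bp.

69 bp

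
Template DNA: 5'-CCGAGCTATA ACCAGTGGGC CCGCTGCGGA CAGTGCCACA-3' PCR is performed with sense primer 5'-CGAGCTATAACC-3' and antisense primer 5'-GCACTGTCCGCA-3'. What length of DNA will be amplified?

35 bp

Forward primer CGAGCTATAACC is found on the top strand at positions 2–13.
Reverse complement of the reverse primer: TGCGGACAGTGC. This occurs on the top strand at positions 25–36.
Product length = (reverse-primer end) − (forward-primer start) + 1 = 36 − 2 + 1 = 35 bp.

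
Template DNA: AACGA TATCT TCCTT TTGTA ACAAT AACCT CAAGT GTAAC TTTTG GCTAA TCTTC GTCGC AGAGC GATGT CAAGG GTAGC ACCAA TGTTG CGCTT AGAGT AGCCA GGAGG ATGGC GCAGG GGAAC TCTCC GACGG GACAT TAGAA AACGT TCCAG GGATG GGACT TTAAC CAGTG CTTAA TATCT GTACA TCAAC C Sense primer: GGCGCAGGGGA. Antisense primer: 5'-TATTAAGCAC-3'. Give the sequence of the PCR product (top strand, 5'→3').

5'-GGCGCAGGGGAACTCTCCGACGGGACATTAGAAAACGTTCCAGGGATGGGACTTTAACCAGTGCTTAATA-3'

The forward primer matches the template at positions 113–123.
The reverse primer's reverse complement is GTGCTTAATA, which matches the template at positions 173–182.
The product is the template from position 113 through 182 (70 bp).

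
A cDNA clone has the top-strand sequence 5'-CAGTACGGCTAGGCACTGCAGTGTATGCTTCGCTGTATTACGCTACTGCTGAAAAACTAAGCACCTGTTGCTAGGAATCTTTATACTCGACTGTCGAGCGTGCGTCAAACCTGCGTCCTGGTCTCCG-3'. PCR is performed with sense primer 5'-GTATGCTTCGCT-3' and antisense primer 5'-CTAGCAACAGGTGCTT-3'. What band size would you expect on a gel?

Forward primer GTATGCTTCGCT is found on the top strand at positions 23–34.
Taking the reverse complement of CTAGCAACAGGTGCTT gives AAGCACCTGTTGCTAG, found at positions 59–74 on the template; the primer anneals here to the top strand with its 3' end pointing upstream.
Product length = (reverse-primer end) − (forward-primer start) + 1 = 74 − 23 + 1 = 52 bp.

52 bp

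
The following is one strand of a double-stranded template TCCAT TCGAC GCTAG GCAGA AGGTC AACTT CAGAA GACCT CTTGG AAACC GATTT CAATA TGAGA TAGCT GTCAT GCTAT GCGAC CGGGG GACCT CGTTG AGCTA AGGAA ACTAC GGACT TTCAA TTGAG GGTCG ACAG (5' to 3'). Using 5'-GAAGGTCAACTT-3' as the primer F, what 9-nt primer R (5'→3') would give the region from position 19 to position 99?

The product's 3' end on the top strand is position 99.
The reverse primer anneals to the top strand over positions 91–99, i.e. to GACCTCGTT.
Its sequence written 5'→3' is the reverse complement: AACGAGGTC.

5'-AACGAGGTC-3'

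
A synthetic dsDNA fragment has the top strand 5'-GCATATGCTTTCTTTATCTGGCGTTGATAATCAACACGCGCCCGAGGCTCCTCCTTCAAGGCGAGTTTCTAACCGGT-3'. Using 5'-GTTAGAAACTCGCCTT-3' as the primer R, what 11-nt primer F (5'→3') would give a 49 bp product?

The reverse primer's reverse complement AAGGCGAGTTTCTAAC matches the template at positions 58–73, so the product ends at position 73.
A 49 bp product then starts at position 73 − 49 + 1 = 25.
The forward primer is identical to the top strand there: TGATAATCAAC.

5'-TGATAATCAAC-3'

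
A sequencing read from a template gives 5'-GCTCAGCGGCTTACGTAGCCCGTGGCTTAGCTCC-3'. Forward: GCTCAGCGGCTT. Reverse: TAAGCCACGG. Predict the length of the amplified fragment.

29 bp

Scanning the template, GCTCAGCGGCTT occurs at positions 1–12; this primer anneals to the bottom strand there with its 3' end pointing downstream.
Reverse complement of the reverse primer: CCGTGGCTTA. This occurs on the top strand at positions 20–29.
The product runs from position 1 to position 29, so its length is 29 − 1 + 1 = 29 bp.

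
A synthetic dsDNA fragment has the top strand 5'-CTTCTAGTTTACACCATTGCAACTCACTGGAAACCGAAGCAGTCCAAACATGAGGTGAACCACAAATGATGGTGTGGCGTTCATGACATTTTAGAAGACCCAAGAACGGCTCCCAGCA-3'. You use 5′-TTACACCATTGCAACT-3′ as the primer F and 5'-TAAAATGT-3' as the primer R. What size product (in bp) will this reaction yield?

85 bp

Forward primer TTACACCATTGCAACT is found on the top strand at positions 9–24.
Reverse complement of the reverse primer: ACATTTTA. This occurs on the top strand at positions 86–93.
The product runs from position 9 to position 93, so its length is 93 − 9 + 1 = 85 bp.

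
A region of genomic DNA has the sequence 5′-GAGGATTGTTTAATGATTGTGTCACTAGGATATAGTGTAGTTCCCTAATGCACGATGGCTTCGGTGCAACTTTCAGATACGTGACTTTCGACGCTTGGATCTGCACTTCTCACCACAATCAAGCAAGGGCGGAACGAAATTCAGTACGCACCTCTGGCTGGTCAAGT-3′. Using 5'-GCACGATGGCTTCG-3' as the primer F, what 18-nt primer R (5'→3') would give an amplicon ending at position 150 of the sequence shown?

5'-TGCGTACTGAATTTCGTT-3'

The forward primer binds at positions 50–63; the product's 3' end on the top strand is position 150.
The reverse primer anneals to the top strand over positions 133–150, i.e. to AACGAAATTCAGTACGCA.
Its sequence written 5'→3' is the reverse complement: TGCGTACTGAATTTCGTT.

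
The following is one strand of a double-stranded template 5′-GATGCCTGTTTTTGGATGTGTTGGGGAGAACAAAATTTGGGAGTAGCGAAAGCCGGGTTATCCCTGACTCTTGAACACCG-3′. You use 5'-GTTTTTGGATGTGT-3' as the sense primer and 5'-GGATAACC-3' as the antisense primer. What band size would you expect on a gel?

Forward primer GTTTTTGGATGTGT is found on the top strand at positions 8–21.
Taking the reverse complement of GGATAACC gives GGTTATCC, found at positions 56–63 on the template; the primer anneals here to the top strand with its 3' end pointing upstream.
Amplicon spans positions 8–63: 56 bp.

56 bp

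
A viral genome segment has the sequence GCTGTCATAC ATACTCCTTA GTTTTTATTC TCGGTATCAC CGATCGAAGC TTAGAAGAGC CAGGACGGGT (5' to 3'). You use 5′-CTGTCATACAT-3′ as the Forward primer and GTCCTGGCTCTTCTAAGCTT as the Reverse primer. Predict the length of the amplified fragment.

Forward primer CTGTCATACAT is found on the top strand at positions 2–12.
Taking the reverse complement of GTCCTGGCTCTTCTAAGCTT gives AAGCTTAGAAGAGCCAGGAC, found at positions 47–66 on the template; the primer anneals here to the top strand with its 3' end pointing upstream.
Product length = (reverse-primer end) − (forward-primer start) + 1 = 66 − 2 + 1 = 65 bp.

65 bp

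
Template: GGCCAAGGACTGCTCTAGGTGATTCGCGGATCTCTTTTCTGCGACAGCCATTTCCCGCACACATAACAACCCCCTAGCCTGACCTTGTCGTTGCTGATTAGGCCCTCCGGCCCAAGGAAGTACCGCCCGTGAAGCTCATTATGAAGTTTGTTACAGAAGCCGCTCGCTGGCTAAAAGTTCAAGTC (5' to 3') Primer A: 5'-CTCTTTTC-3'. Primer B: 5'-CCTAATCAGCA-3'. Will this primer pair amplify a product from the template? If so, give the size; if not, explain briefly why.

Primer A (CTCTTTTC) matches the top strand at positions 32–39; it acts as a forward primer.
Primer B's reverse complement is TGCTGATTAGG, matching the top strand at positions 92–102; it acts as a reverse primer.
The 3' ends face each other across positions 32–102, giving a 71 bp product.

Yes — a 71 bp product.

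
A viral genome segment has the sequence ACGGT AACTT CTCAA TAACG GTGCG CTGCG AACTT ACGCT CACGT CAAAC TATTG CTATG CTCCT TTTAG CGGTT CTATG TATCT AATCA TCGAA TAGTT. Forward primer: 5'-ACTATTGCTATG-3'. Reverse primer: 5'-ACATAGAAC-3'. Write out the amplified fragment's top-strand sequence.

5'-ACTATTGCTATGCTCCTTTTAGCGGTTCTATGT-3'

The forward primer matches the template at positions 49–60.
The reverse primer's reverse complement is GTTCTATGT, which matches the template at positions 73–81.
The product is the template from position 49 through 81 (33 bp).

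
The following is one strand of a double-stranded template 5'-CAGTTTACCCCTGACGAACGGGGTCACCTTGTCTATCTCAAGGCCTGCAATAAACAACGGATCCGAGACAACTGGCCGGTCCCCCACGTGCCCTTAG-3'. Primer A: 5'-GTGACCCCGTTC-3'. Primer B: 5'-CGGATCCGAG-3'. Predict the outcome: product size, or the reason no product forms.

Primer A (GTGACCCCGTTC) has reverse complement GAACGGGGTCAC, which matches the top strand at positions 16–27; primer A anneals to the top strand there with its 3' end pointing upstream toward position 16.
Primer B (CGGATCCGAG) matches the top strand directly at positions 58–67; it anneals to the bottom strand with its 3' end pointing downstream toward position 67.
The 3' ends diverge (primer A extends toward position 1, primer B toward position 97), so the primers never converge on a shared product.

No product — the primers' 3' ends point away from each other.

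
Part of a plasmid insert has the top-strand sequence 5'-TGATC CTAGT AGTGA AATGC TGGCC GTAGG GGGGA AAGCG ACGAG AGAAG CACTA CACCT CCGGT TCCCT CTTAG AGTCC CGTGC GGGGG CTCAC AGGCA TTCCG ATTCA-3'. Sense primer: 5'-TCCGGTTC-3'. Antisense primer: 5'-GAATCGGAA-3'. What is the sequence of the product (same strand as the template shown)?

Scanning the template, TCCGGTTC occurs at positions 60–67; this primer anneals to the bottom strand there with its 3' end pointing downstream.
Taking the reverse complement of GAATCGGAA gives TTCCGATTC, found at positions 101–109 on the template; the primer anneals here to the top strand with its 3' end pointing upstream.
The product is the template from position 60 through 109 (50 bp).

5'-TCCGGTTCCCTCTTAGAGTCCCGTGCGGGGGCTCACAGGCATTCCGATTC-3'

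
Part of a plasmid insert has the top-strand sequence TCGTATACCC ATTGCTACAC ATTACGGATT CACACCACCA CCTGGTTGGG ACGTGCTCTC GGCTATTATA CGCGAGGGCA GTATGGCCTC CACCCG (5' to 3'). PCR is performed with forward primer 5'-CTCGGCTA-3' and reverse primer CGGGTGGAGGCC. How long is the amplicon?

39 bp

The forward primer matches the template at positions 58–65.
Reverse complement of the reverse primer: GGCCTCCACCCG. This occurs on the top strand at positions 85–96.
The product runs from position 58 to position 96, so its length is 96 − 58 + 1 = 39 bp.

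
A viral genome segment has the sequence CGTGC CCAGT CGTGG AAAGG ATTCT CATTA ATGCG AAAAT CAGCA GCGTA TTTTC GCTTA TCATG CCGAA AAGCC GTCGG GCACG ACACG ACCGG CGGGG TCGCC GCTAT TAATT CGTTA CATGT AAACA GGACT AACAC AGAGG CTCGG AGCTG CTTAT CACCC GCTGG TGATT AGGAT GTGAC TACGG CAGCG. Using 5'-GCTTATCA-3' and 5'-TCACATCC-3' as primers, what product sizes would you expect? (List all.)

129 bp, 30 bp

The forward primer GCTTATCA matches the top strand at positions 56–63, 155–162.
The reverse primer's reverse complement is GGATGTGA, matching at positions 177–184.
Each forward site pairs with the reverse site to give a product ending at position 184: sizes 129, 30 bp.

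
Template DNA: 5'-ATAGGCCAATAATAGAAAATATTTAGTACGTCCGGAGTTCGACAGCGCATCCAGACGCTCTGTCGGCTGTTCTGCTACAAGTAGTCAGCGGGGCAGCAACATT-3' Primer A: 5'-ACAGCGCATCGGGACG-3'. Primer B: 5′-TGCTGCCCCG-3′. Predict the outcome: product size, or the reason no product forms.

No product — primer A has no binding site in the template.

Primer A (ACAGCGCATCGGGACG) does not match the top strand, and its reverse complement CGTCCCGATGCGCTGT does not match either.
With no annealing site for primer A, no amplification occurs.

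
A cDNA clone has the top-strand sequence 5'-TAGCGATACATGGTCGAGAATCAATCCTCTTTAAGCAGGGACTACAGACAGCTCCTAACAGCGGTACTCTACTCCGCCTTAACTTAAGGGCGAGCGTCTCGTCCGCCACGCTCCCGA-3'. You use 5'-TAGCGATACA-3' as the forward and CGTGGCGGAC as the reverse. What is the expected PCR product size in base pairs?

Forward primer TAGCGATACA is found on the top strand at positions 1–10.
Reverse complement of the reverse primer: GTCCGCCACG. This occurs on the top strand at positions 101–110.
Amplicon spans positions 1–110: 110 bp.

110 bp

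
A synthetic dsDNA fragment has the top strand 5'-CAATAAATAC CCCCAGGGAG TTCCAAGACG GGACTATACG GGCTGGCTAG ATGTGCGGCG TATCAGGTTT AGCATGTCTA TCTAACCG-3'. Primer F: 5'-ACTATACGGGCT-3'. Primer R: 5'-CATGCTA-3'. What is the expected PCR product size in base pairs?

Scanning the template, ACTATACGGGCT occurs at positions 33–44; this primer anneals to the bottom strand there with its 3' end pointing downstream.
Reverse complement of the reverse primer: TAGCATG. This occurs on the top strand at positions 70–76.
Product length = (reverse-primer end) − (forward-primer start) + 1 = 76 − 33 + 1 = 44 bp.

44 bp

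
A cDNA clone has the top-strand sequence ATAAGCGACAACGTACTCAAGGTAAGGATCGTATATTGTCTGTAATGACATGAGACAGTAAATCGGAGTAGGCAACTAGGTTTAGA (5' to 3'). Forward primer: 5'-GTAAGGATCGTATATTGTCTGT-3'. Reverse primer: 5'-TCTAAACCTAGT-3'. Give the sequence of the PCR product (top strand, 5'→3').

The forward primer matches the template at positions 22–43.
Taking the reverse complement of TCTAAACCTAGT gives ACTAGGTTTAGA, found at positions 75–86 on the template; the primer anneals here to the top strand with its 3' end pointing upstream.
The product is the template from position 22 through 86 (65 bp).

5'-GTAAGGATCGTATATTGTCTGTAATGACATGAGACAGTAAATCGGAGTAGGCAACTAGGTTTAGA-3'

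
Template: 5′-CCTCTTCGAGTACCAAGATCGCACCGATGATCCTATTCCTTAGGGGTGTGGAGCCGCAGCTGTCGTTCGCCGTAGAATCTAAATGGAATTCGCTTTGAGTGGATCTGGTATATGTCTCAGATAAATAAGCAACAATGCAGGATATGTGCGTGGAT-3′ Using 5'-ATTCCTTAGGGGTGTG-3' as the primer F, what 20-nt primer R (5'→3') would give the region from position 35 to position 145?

5'-ATATCCTGCATTGTTGCTTA-3'

The product's 3' end on the top strand is position 145.
The reverse primer anneals to the top strand over positions 126–145, i.e. to TAAGCAACAATGCAGGATAT.
Its sequence written 5'→3' is the reverse complement: ATATCCTGCATTGTTGCTTA.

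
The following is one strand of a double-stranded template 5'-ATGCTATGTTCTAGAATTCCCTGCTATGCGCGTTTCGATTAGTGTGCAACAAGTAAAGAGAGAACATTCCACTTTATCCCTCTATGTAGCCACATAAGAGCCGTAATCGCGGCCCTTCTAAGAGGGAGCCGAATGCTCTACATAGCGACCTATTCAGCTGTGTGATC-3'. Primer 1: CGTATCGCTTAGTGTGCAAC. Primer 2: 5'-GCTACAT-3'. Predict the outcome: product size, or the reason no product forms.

No product — primer 1 has no binding site in the template.

Primer 1 (CGTATCGCTTAGTGTGCAAC) does not match the top strand, and its reverse complement GTTGCACACTAAGCGATACG does not match either.
With no annealing site for primer 1, no amplification occurs.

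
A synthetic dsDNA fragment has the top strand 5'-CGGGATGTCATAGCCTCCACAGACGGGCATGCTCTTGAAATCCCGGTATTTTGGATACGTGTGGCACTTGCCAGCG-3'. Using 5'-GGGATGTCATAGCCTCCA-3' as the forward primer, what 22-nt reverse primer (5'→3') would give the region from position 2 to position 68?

5'-AGTGCCACACGTATCCAAAATA-3'

The product's 3' end on the top strand is position 68.
The reverse primer anneals to the top strand over positions 47–68, i.e. to TATTTTGGATACGTGTGGCACT.
Its sequence written 5'→3' is the reverse complement: AGTGCCACACGTATCCAAAATA.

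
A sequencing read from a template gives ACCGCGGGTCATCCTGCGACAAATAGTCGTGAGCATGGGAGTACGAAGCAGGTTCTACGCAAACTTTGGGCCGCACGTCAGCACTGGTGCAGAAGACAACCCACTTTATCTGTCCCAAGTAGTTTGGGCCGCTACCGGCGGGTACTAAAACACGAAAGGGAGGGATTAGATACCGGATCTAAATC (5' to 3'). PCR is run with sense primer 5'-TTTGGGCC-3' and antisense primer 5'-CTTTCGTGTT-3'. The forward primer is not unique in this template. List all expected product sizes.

94 bp, 36 bp

The forward primer TTTGGGCC matches the top strand at positions 65–72, 123–130.
The reverse primer's reverse complement is AACACGAAAG, matching at positions 149–158.
Each forward site pairs with the reverse site to give a product ending at position 158: sizes 94, 36 bp.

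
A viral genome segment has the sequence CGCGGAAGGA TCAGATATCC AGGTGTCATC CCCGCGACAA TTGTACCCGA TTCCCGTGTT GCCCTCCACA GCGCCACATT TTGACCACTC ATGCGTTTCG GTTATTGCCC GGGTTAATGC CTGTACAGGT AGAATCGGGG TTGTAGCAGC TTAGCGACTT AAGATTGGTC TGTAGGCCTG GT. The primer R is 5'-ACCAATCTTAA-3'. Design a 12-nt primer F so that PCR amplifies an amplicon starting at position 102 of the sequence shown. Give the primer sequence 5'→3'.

The reverse primer's reverse complement TTAAGATTGGT matches the template at positions 159–169; the product starts at position 102.
The forward primer is identical to the top strand over positions 102–113: TTATTGCCCGGG.

5'-TTATTGCCCGGG-3'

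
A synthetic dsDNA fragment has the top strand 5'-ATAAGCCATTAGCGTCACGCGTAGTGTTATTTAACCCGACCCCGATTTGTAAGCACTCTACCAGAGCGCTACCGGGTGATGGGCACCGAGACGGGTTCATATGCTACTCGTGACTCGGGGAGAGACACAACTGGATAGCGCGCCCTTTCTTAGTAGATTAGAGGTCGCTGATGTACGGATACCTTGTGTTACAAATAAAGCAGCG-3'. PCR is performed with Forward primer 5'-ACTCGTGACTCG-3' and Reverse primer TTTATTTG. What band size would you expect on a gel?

Forward primer ACTCGTGACTCG is found on the top strand at positions 106–117.
The reverse primer's reverse complement is CAAATAAA, which matches the template at positions 192–199.
Amplicon spans positions 106–199: 94 bp.

94 bp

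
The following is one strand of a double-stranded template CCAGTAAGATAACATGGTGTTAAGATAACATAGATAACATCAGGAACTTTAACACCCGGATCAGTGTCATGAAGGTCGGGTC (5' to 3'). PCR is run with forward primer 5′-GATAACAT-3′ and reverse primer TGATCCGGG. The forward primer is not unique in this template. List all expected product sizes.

56 bp, 40 bp, 31 bp

The forward primer GATAACAT matches the top strand at positions 8–15, 24–31, 33–40.
The reverse primer's reverse complement is CCCGGATCA, matching at positions 55–63.
Each forward site pairs with the reverse site to give a product ending at position 63: sizes 56, 40, 31 bp.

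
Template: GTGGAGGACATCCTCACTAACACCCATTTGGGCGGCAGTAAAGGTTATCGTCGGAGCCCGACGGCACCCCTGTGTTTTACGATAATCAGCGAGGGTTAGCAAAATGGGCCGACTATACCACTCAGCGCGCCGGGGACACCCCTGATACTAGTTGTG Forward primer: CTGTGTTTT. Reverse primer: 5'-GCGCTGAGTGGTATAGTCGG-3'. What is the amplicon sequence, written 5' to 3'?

5'-CTGTGTTTTACGATAATCAGCGAGGGTTAGCAAAATGGGCCGACTATACCACTCAGCGC-3'

Forward primer CTGTGTTTT is found on the top strand at positions 70–78.
Taking the reverse complement of GCGCTGAGTGGTATAGTCGG gives CCGACTATACCACTCAGCGC, found at positions 109–128 on the template; the primer anneals here to the top strand with its 3' end pointing upstream.
The product is the template from position 70 through 128 (59 bp).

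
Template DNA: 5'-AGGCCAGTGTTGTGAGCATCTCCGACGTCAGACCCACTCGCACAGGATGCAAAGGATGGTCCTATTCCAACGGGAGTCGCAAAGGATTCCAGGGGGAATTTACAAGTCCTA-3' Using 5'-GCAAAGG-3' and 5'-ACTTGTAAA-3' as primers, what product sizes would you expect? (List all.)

59 bp, 29 bp

The forward primer GCAAAGG matches the top strand at positions 49–55, 79–85.
The reverse primer's reverse complement is TTTACAAGT, matching at positions 99–107.
Each forward site pairs with the reverse site to give a product ending at position 107: sizes 59, 29 bp.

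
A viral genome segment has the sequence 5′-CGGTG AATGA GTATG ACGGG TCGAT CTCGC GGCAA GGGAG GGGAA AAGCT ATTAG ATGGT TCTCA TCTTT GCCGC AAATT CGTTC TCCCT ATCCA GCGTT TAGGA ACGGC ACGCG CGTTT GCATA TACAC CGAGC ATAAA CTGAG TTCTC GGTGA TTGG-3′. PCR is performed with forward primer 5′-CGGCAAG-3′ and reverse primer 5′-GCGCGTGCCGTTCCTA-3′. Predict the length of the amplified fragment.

87 bp

Forward primer CGGCAAG is found on the top strand at positions 30–36.
Reverse complement of the reverse primer: TAGGAACGGCACGCGC. This occurs on the top strand at positions 101–116.
The product runs from position 30 to position 116, so its length is 116 − 30 + 1 = 87 bp.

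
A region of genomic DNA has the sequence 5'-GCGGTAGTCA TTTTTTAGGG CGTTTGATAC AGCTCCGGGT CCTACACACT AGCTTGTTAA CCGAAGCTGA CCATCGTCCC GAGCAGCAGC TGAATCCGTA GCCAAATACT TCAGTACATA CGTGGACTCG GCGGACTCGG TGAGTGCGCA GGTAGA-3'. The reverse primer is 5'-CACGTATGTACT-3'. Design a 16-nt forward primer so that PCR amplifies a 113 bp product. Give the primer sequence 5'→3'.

5'-TTTTTAGGGCGTTTGA-3'

The reverse primer's reverse complement AGTACATACGTG matches the template at positions 113–124, so the product ends at position 124.
A 113 bp product then starts at position 124 − 113 + 1 = 12.
The forward primer is identical to the top strand there: TTTTTAGGGCGTTTGA.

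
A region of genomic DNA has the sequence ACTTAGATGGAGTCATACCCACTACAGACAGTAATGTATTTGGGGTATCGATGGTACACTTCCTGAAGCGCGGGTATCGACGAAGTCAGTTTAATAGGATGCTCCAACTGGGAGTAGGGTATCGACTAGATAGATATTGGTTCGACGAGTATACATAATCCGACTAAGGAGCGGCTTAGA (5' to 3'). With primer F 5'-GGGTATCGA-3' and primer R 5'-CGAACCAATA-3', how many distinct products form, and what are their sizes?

The forward primer GGGTATCGA matches the top strand at positions 43–51, 72–80, 117–125.
The reverse primer's reverse complement is TATTGGTTCG, matching at positions 135–144.
Each forward site pairs with the reverse site to give a product ending at position 144: sizes 102, 73, 28 bp.

Three products: 102 bp, 73 bp, 28 bp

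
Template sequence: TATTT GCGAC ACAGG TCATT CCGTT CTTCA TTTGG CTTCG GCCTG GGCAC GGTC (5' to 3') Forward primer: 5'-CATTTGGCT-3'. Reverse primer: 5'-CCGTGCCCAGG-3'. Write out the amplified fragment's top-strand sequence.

5'-CATTTGGCTTCGGCCTGGGCACGG-3'

Scanning the template, CATTTGGCT occurs at positions 29–37; this primer anneals to the bottom strand there with its 3' end pointing downstream.
The reverse primer's reverse complement is CCTGGGCACGG, which matches the template at positions 42–52.
The product is the template from position 29 through 52 (24 bp).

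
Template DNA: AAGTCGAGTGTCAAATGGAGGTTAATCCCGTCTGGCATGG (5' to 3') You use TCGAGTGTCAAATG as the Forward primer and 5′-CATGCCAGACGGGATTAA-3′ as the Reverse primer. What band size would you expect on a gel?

The forward primer matches the template at positions 4–17.
The reverse primer's reverse complement is TTAATCCCGTCTGGCATG, which matches the template at positions 22–39.
The product runs from position 4 to position 39, so its length is 39 − 4 + 1 = 36 bp.

36 bp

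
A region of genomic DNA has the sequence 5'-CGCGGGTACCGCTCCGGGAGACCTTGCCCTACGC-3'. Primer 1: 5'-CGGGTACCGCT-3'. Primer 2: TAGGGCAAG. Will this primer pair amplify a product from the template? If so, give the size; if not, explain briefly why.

Primer 1 (CGGGTACCGCT) matches the top strand at positions 3–13; it acts as a forward primer.
Primer 2's reverse complement is CTTGCCCTA, matching the top strand at positions 23–31; it acts as a reverse primer.
The 3' ends face each other across positions 3–31, giving a 29 bp product.

Yes — a 29 bp product.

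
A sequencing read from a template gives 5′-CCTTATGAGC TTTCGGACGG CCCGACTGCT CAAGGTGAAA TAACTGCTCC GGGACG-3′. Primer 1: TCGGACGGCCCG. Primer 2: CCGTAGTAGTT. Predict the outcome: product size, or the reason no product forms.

No product — primer 2 has no binding site in the template.

Primer 2 (CCGTAGTAGTT) does not match the top strand, and its reverse complement AACTACTACGG does not match either.
With no annealing site for primer 2, no amplification occurs.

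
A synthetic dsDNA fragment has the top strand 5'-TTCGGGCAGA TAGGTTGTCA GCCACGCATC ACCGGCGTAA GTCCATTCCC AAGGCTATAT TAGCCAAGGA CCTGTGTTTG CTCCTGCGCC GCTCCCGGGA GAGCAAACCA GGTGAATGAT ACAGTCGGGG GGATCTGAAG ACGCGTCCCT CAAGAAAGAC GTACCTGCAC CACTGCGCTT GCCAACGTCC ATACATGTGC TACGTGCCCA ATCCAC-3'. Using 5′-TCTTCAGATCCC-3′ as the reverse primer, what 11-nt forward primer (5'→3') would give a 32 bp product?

The reverse primer's reverse complement GGGATCTGAAGA matches the template at positions 130–141, so the product ends at position 141.
A 32 bp product then starts at position 141 − 32 + 1 = 110.
The forward primer is identical to the top strand there: AGGTGAATGAT.

5'-AGGTGAATGAT-3'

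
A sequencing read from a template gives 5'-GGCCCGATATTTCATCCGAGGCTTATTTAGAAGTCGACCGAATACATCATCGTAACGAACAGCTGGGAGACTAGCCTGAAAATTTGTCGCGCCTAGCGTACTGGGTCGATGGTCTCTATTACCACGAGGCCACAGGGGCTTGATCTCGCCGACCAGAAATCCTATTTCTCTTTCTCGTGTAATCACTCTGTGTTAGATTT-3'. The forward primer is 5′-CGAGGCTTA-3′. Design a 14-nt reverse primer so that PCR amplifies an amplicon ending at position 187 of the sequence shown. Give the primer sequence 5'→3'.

5'-AGTGATTACACGAG-3'

The forward primer binds at positions 17–25; the product's 3' end on the top strand is position 187.
The reverse primer anneals to the top strand over positions 174–187, i.e. to CTCGTGTAATCACT.
Its sequence written 5'→3' is the reverse complement: AGTGATTACACGAG.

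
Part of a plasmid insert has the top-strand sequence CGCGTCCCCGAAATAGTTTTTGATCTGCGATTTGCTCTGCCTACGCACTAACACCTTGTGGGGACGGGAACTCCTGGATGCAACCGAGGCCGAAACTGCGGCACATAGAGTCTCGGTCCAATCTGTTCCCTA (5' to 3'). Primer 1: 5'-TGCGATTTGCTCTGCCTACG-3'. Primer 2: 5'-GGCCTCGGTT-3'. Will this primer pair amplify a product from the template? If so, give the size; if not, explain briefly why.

Primer 1 (TGCGATTTGCTCTGCCTACG) matches the top strand at positions 26–45; it acts as a forward primer.
Primer 2's reverse complement is AACCGAGGCC, matching the top strand at positions 82–91; it acts as a reverse primer.
The 3' ends face each other across positions 26–91, giving a 66 bp product.

Yes — a 66 bp product.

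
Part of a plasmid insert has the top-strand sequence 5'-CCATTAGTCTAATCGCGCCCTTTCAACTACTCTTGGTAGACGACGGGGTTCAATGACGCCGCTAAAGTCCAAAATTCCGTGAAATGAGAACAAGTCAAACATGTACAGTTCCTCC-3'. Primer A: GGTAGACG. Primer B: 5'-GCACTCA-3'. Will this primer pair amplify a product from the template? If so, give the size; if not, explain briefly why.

No product — primer B has no binding site in the template.

Primer B (GCACTCA) does not match the top strand, and its reverse complement TGAGTGC does not match either.
With no annealing site for primer B, no amplification occurs.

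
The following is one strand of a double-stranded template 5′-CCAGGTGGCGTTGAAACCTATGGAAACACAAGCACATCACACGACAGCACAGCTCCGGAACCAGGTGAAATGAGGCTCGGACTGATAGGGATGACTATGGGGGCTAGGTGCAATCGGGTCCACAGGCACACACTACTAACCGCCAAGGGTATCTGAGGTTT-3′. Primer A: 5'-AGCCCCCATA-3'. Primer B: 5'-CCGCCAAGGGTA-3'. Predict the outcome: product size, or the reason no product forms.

Primer A (AGCCCCCATA) has reverse complement TATGGGGGCT, which matches the top strand at positions 96–105; primer A anneals to the top strand there with its 3' end pointing upstream toward position 96.
Primer B (CCGCCAAGGGTA) matches the top strand directly at positions 140–151; it anneals to the bottom strand with its 3' end pointing downstream toward position 151.
The 3' ends diverge (primer A extends toward position 1, primer B toward position 161), so the primers never converge on a shared product.

No product — the primers' 3' ends point away from each other.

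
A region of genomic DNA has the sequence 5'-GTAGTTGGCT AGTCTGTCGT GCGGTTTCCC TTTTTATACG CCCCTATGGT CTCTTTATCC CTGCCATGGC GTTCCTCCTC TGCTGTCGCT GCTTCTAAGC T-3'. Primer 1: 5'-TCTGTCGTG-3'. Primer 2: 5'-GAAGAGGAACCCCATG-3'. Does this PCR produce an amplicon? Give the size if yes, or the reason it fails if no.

No product — primer 2 has no binding site in the template.

Primer 2 (GAAGAGGAACCCCATG) does not match the top strand, and its reverse complement CATGGGGTTCCTCTTC does not match either.
With no annealing site for primer 2, no amplification occurs.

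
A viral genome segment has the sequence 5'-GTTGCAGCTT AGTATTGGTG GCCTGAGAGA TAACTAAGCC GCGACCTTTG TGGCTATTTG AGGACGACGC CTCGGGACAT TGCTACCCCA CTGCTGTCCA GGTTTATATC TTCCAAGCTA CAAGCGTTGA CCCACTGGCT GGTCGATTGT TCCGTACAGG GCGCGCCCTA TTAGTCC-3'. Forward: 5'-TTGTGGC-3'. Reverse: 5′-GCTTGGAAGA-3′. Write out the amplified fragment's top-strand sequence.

5'-TTGTGGCTATTTGAGGACGACGCCTCGGGACATTGCTACCCCACTGCTGTCCAGGTTTATATCTTCCAAGC-3'

Forward primer TTGTGGC is found on the top strand at positions 48–54.
The reverse primer's reverse complement is TCTTCCAAGC, which matches the template at positions 109–118.
The product is the template from position 48 through 118 (71 bp).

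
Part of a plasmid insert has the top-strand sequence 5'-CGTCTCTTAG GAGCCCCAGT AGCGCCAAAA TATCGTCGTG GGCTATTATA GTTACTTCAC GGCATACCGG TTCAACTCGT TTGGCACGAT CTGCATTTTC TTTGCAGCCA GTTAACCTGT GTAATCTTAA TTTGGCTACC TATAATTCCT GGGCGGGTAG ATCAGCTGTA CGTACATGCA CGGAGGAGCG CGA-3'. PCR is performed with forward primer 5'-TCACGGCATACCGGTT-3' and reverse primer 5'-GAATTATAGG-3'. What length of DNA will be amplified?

Scanning the template, TCACGGCATACCGGTT occurs at positions 57–72; this primer anneals to the bottom strand there with its 3' end pointing downstream.
Taking the reverse complement of GAATTATAGG gives CCTATAATTC, found at positions 139–148 on the template; the primer anneals here to the top strand with its 3' end pointing upstream.
Amplicon spans positions 57–148: 92 bp.

92 bp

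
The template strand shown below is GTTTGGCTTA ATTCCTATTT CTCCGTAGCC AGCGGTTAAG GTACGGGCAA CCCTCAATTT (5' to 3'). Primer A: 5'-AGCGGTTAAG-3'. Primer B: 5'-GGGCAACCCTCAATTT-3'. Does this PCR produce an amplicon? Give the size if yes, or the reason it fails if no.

No product — both primers anneal to the same strand and extend in the same direction.

Primer A (AGCGGTTAAG) matches the top strand at positions 31–40 (3' end points downstream).
Primer B (GGGCAACCCTCAATTT) also matches the top strand directly, at positions 45–60 — its reverse complement AAATTGAGGGTTGCCC is not present.
Both primers anneal to the bottom strand with 3' ends pointing the same way, so neither can prime synthesis back toward the other.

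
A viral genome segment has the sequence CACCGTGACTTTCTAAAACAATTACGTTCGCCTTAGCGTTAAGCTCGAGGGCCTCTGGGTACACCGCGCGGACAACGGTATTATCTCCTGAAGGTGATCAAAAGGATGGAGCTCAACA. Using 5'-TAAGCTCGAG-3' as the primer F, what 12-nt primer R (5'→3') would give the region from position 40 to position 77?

The product's 3' end on the top strand is position 77.
The reverse primer anneals to the top strand over positions 66–77, i.e. to GCGCGGACAACG.
Its sequence written 5'→3' is the reverse complement: CGTTGTCCGCGC.

5'-CGTTGTCCGCGC-3'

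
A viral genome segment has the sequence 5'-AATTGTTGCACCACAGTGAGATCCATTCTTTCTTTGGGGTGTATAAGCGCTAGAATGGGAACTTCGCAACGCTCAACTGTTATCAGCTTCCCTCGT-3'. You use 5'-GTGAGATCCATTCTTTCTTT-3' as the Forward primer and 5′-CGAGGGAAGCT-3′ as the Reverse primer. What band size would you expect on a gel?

The forward primer matches the template at positions 16–35.
The reverse primer's reverse complement is AGCTTCCCTCG, which matches the template at positions 85–95.
Amplicon spans positions 16–95: 80 bp.

80 bp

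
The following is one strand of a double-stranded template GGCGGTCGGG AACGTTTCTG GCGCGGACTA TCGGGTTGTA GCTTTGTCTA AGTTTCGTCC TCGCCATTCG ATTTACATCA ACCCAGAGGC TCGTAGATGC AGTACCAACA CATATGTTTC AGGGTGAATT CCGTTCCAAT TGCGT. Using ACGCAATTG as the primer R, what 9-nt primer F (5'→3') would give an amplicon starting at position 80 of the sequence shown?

5'-AACCCAGAG-3'

The reverse primer's reverse complement CAATTGCGT matches the template at positions 137–145; the product starts at position 80.
The forward primer is identical to the top strand over positions 80–88: AACCCAGAG.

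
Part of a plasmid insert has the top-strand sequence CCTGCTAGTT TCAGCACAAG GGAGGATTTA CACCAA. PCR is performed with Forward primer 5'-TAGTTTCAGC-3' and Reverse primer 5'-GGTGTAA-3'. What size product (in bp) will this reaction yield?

Forward primer TAGTTTCAGC is found on the top strand at positions 6–15.
The reverse primer's reverse complement is TTACACC, which matches the template at positions 28–34.
Product length = (reverse-primer end) − (forward-primer start) + 1 = 34 − 6 + 1 = 29 bp.

29 bp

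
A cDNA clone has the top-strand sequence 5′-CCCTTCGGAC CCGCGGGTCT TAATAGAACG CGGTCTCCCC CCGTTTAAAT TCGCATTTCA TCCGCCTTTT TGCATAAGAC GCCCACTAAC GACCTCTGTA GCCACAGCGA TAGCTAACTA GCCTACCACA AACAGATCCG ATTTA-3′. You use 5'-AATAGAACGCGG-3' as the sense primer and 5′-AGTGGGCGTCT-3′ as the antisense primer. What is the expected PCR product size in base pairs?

The forward primer matches the template at positions 22–33.
The reverse primer's reverse complement is AGACGCCCACT, which matches the template at positions 77–87.
Amplicon spans positions 22–87: 66 bp.

66 bp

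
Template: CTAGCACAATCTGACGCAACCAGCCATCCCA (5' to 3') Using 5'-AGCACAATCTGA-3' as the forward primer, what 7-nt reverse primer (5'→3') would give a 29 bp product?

The forward primer binds at positions 3–14, so a 29 bp product ends at position 3 + 29 − 1 = 31.
The reverse primer anneals to the top strand over positions 25–31, i.e. to CATCCCA.
Its sequence written 5'→3' is the reverse complement: TGGGATG.

5'-TGGGATG-3'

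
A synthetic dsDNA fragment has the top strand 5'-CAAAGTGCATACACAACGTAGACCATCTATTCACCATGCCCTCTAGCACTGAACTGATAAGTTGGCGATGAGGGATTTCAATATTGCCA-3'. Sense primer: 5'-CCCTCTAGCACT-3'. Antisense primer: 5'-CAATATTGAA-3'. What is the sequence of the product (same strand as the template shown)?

5'-CCCTCTAGCACTGAACTGATAAGTTGGCGATGAGGGATTTCAATATTG-3'

Scanning the template, CCCTCTAGCACT occurs at positions 39–50; this primer anneals to the bottom strand there with its 3' end pointing downstream.
The reverse primer's reverse complement is TTCAATATTG, which matches the template at positions 77–86.
The product is the template from position 39 through 86 (48 bp).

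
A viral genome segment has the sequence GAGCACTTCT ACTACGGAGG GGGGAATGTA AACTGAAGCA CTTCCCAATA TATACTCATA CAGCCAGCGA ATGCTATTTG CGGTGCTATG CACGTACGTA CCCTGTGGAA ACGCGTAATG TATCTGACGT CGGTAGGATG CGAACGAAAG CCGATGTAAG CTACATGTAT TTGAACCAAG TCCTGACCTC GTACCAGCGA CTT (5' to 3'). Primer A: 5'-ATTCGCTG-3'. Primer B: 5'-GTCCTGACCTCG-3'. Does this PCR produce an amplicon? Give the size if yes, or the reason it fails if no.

No product — the primers' 3' ends point away from each other.

Primer A (ATTCGCTG) has reverse complement CAGCGAAT, which matches the top strand at positions 65–72; primer A anneals to the top strand there with its 3' end pointing upstream toward position 65.
Primer B (GTCCTGACCTCG) matches the top strand directly at positions 180–191; it anneals to the bottom strand with its 3' end pointing downstream toward position 191.
The 3' ends diverge (primer A extends toward position 1, primer B toward position 203), so the primers never converge on a shared product.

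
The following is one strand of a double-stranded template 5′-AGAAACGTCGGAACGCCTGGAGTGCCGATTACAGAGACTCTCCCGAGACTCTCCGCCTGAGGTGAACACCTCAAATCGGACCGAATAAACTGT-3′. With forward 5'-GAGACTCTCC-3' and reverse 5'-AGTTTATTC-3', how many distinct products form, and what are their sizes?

Two products: 58 bp, 47 bp

The forward primer GAGACTCTCC matches the top strand at positions 34–43, 45–54.
The reverse primer's reverse complement is GAATAAACT, matching at positions 83–91.
Each forward site pairs with the reverse site to give a product ending at position 91: sizes 58, 47 bp.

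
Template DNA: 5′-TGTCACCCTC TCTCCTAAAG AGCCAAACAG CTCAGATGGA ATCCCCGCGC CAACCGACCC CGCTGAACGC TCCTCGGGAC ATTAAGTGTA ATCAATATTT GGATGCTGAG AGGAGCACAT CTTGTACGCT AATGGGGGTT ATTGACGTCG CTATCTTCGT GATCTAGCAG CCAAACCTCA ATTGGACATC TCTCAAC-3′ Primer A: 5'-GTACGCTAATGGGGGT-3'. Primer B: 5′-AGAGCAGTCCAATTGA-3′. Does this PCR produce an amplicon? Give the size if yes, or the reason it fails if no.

Primer B (AGAGCAGTCCAATTGA) does not match the top strand, and its reverse complement TCAATTGGACTGCTCT does not match either.
With no annealing site for primer B, no amplification occurs.

No product — primer B has no binding site in the template.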